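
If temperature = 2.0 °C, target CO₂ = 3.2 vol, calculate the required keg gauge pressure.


psi = vols/(0.01821 + 0.09011·e^(−0.04·T)) − 14.695
psi = 3.2/(0.01821 + 0.09011·e^(−0.04·2.0)) − 14.695

16.8657 psi


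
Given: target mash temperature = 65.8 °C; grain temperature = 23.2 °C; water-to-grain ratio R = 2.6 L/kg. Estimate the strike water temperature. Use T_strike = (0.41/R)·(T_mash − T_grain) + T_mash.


T_strike = (0.41/2.6)·(65.8 − 23.2) + 65.8

72.5177 °C


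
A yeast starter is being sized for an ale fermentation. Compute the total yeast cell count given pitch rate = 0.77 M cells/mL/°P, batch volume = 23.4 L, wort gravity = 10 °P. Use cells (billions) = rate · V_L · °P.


cells = 0.77 · 23.4 · 10

180.1800 billion cells


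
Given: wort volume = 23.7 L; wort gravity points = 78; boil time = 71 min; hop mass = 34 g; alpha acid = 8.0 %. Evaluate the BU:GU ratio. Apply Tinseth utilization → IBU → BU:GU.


U = 1.65·0.000125^(GP/1000)·(1−e^(−0.04t))/4.15;  IBU = (α/100)·m·U·1000/V;  BU:GU = IBU/GP
U = 1.65·0.000125^(78/1000)·(1−e^(−0.04·71))/4.15 = 0.1857
IBU = (8.0/100)·34·0.1857·1000/23.7 = 21.3142
BU:GU = 21.3142/78

0.2733


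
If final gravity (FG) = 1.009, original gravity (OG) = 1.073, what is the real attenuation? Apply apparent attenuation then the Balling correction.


AA = (OG−FG)/(OG−1)·100;  RA = AA·0.8192
AA = (1.073 − 1.009)/(1.073 − 1)·100 = 87.6712
RA = 87.6712·0.8192

71.8203 %


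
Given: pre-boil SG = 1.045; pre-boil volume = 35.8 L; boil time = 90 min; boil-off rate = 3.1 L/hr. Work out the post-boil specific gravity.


V_post = V_pre − rate·(t/60);  SG_post = 1 + (SG_pre−1)·V_pre/V_post
V_post = 35.8 − 3.1·(90/60) = 31.1500
SG_post = 1 + (1.045 − 1)·35.8/31.1500

1.0517


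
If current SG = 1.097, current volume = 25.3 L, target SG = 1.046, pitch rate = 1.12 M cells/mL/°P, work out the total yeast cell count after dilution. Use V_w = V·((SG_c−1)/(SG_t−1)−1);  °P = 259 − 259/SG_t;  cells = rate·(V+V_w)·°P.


V_w = 25.3·((1.097−1)/(1.046−1)−1) = 28.0500
V_final = 25.3 + 28.0500 = 53.3500
°P = 259 − 259/1.046 = 11.3901
cells = 1.12·53.3500·11.3901

680.5787 billion cells


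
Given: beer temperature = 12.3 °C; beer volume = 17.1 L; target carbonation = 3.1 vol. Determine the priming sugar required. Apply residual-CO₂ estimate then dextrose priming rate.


residual = 14.695·(0.01821 + 0.09011·e^(−0.04·T));  sugar = (target − residual)·4.0·V
residual = 14.695·(0.01821 + 0.09011·e^(−0.04·12.3)) = 1.0772
sugar = (3.1 − 1.0772)·4.0·17.1

138.3599 g


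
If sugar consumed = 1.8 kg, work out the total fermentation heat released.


Q = m_sugar · 590 kJ/kg
Q = 1.8 · 590

1062.0000 kJ


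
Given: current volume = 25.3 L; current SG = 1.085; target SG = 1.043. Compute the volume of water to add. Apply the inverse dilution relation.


V_water = V·((SG_curr − 1)/(SG_target − 1) − 1)
V_water = 25.3·((1.085 − 1)/(1.043 − 1) − 1)

24.7116 L


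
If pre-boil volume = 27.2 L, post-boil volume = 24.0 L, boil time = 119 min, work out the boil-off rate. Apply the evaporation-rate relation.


rate = (V_pre − V_post) / (t_min/60)
rate = (27.2 − 24.0) / (119/60)

1.6134 L/hr


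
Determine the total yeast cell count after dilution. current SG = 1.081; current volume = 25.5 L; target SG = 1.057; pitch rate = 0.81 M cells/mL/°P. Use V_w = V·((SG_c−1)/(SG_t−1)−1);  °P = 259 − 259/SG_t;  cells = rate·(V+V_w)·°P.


V_w = 25.5·((1.081−1)/(1.057−1)−1) = 10.7368
V_final = 25.5 + 10.7368 = 36.2368
°P = 259 − 259/1.057 = 13.9669
cells = 0.81·36.2368·13.9669

409.9539 billion cells


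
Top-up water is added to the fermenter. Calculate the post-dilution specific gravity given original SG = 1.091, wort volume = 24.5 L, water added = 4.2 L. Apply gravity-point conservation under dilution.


SG_new = 1 + (SG_old − 1)·V_old/(V_old + V_water)
pts = (1.091 − 1)·1000·24.5/(24.5 + 4.2) = 77.6829
SG_new = 1 + 77.6829/1000

1.0777


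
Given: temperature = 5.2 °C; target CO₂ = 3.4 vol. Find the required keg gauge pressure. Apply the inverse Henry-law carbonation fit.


psi = vols/(0.01821 + 0.09011·e^(−0.04·T)) − 14.695
psi = 3.4/(0.01821 + 0.09011·e^(−0.04·5.2)) − 14.695

22.5049 psi


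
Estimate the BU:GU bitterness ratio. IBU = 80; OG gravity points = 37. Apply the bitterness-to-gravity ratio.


BU:GU = IBU / OG_points
BU:GU = 80 / 37

2.1622


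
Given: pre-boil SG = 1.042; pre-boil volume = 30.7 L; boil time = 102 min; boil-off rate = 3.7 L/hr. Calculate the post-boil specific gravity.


V_post = V_pre − rate·(t/60);  SG_post = 1 + (SG_pre−1)·V_pre/V_post
V_post = 30.7 − 3.7·(102/60) = 24.4100
SG_post = 1 + (1.042 − 1)·30.7/24.4100

1.0528


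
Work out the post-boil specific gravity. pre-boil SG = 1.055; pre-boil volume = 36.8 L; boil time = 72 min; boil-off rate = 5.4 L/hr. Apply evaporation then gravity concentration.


V_post = V_pre − rate·(t/60);  SG_post = 1 + (SG_pre−1)·V_pre/V_post
V_post = 36.8 − 5.4·(72/60) = 30.3200
SG_post = 1 + (1.055 − 1)·36.8/30.3200

1.0668


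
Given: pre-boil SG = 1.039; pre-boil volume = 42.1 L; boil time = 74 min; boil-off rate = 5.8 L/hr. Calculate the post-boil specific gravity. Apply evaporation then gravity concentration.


V_post = V_pre − rate·(t/60);  SG_post = 1 + (SG_pre−1)·V_pre/V_post
V_post = 42.1 − 5.8·(74/60) = 34.9467
SG_post = 1 + (1.039 − 1)·42.1/34.9467

1.0470


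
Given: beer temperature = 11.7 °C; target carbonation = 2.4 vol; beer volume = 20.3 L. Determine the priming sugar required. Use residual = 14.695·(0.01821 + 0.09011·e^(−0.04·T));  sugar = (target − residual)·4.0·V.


residual = 14.695·(0.01821 + 0.09011·e^(−0.04·11.7)) = 1.0969
sugar = (2.4 − 1.0969)·4.0·20.3

105.8150 g


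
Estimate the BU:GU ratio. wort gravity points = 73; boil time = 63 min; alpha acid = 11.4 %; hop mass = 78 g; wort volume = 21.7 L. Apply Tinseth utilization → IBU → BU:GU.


U = 1.65·0.000125^(GP/1000)·(1−e^(−0.04t))/4.15;  IBU = (α/100)·m·U·1000/V;  BU:GU = IBU/GP
U = 1.65·0.000125^(73/1000)·(1−e^(−0.04·63))/4.15 = 0.1897
IBU = (11.4/100)·78·0.1897·1000/21.7 = 77.7358
BU:GU = 77.7358/73

1.0649


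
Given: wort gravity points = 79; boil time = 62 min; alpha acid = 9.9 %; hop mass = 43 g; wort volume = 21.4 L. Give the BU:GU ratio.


U = 1.65·0.000125^(GP/1000)·(1−e^(−0.04t))/4.15;  IBU = (α/100)·m·U·1000/V;  BU:GU = IBU/GP
U = 1.65·0.000125^(79/1000)·(1−e^(−0.04·62))/4.15 = 0.1791
IBU = (9.9/100)·43·0.1791·1000/21.4 = 35.6286
BU:GU = 35.6286/79

0.4510


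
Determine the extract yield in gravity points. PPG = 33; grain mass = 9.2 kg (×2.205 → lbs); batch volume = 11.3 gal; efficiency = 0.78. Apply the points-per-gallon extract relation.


points = lbs × PPG × eff / vol
lbs = 9.2 × 2.205 = 20.2860
points = 20.2860 × 33 × 0.78 / 11.3

46.2090 points


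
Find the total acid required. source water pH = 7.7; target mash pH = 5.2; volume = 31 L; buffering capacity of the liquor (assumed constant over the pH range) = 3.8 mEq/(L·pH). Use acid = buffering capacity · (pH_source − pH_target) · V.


acid = 3.8 · (7.7 − 5.2) · 31

294.5000 mEq


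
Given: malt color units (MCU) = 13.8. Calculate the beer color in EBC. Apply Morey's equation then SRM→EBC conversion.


SRM = 1.4922·MCU^0.6859;  EBC = SRM·1.97
SRM = 1.4922·13.8^0.6859 = 9.0296
EBC = 9.0296·1.97

17.7884 EBC


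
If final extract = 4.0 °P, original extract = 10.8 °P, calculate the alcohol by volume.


SG = 259/(259 − P);  ABV = (OG − FG)·131.25
OG = 259/(259 − 10.8) = 1.0435
FG = 259/(259 − 4.0) = 1.0157
ABV = (1.0435 − 1.0157)·131.25

3.6523 % ABV


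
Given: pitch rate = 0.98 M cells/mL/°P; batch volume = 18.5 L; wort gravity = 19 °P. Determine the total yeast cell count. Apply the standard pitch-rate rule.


cells (billions) = rate · V_L · °P
cells = 0.98 · 18.5 · 19

344.4700 billion cells


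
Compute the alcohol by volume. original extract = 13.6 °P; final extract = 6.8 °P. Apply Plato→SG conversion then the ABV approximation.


SG = 259/(259 − P);  ABV = (OG − FG)·131.25
OG = 259/(259 − 13.6) = 1.0554
FG = 259/(259 − 6.8) = 1.0270
ABV = (1.0554 − 1.0270)·131.25

3.7350 % ABV


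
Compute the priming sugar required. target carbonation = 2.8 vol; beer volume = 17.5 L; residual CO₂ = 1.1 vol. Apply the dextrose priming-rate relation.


sugar = (target − residual)·4.0·V
sugar = (2.8 − 1.1)·4.0·17.5

119.0000 g


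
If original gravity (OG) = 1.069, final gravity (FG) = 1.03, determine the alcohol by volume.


ABV = (OG − FG) · 131.25
ABV = (1.069 − 1.03) · 131.25

5.1187 % ABV


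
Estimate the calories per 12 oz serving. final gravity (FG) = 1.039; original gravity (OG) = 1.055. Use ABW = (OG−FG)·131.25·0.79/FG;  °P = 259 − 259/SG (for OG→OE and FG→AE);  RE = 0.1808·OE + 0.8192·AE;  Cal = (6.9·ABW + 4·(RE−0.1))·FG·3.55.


ABW = (1.055 − 1.039)·131.25·0.79/1.039 = 1.5967
OE = 259 − 259/1.055 = 13.5024 °P
AE = 259 − 259/1.039 = 9.7218 °P
RE = 0.1808·13.5024 + 0.8192·9.7218 = 10.4054 °P
Cal = (6.9·1.5967 + 4·(10.4054−0.1))·1.039·3.55

192.6805 kcal


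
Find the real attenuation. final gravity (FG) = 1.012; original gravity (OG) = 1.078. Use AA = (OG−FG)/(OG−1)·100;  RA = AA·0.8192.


AA = (1.078 − 1.012)/(1.078 − 1)·100 = 84.6154
RA = 84.6154·0.8192

69.3169 %


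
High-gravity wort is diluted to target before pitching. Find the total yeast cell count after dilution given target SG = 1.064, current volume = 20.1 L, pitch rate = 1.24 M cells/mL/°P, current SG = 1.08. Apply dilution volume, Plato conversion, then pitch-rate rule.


V_w = V·((SG_c−1)/(SG_t−1)−1);  °P = 259 − 259/SG_t;  cells = rate·(V+V_w)·°P
V_w = 20.1·((1.08−1)/(1.064−1)−1) = 5.0250
V_final = 20.1 + 5.0250 = 25.1250
°P = 259 − 259/1.064 = 15.5789
cells = 1.24·25.1250·15.5789

485.3621 billion cells


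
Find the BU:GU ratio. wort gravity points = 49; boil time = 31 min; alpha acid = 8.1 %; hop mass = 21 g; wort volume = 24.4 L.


U = 1.65·0.000125^(GP/1000)·(1−e^(−0.04t))/4.15;  IBU = (α/100)·m·U·1000/V;  BU:GU = IBU/GP
U = 1.65·0.000125^(49/1000)·(1−e^(−0.04·31))/4.15 = 0.1819
IBU = (8.1/100)·21·0.1819·1000/24.4 = 12.6804
BU:GU = 12.6804/49

0.2588


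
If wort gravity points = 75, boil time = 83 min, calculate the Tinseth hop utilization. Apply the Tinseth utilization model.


U = 1.65·0.000125^(GP/1000) · (1 − e^(−0.04·t))/4.15
bigness = 1.65·0.000125^(75/1000) = 0.8409
boil_factor = (1 − e^(−0.04·83))/4.15 = 0.2323
U = 0.8409 · 0.2323

0.1953


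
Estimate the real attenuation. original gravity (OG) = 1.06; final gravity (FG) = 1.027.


AA = (OG−FG)/(OG−1)·100;  RA = AA·0.8192
AA = (1.06 − 1.027)/(1.06 − 1)·100 = 55.0000
RA = 55.0000·0.8192

45.0560 %


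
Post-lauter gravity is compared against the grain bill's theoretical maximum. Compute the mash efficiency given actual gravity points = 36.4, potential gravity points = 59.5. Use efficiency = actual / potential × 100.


efficiency = 36.4 / 59.5 × 100

61.1765 %


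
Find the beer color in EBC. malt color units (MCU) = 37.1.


SRM = 1.4922·MCU^0.6859;  EBC = SRM·1.97
SRM = 1.4922·37.1^0.6859 = 17.7935
EBC = 17.7935·1.97

35.0531 EBC


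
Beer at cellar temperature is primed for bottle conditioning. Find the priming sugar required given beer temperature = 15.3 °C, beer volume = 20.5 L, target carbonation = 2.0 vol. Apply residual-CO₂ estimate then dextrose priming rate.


residual = 14.695·(0.01821 + 0.09011·e^(−0.04·T));  sugar = (target − residual)·4.0·V
residual = 14.695·(0.01821 + 0.09011·e^(−0.04·15.3)) = 0.9856
sugar = (2.0 − 0.9856)·4.0·20.5

83.1771 g


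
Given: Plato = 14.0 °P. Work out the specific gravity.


SG = 259/(259 − P)
SG = 259/(259 − 14.0)

1.0571


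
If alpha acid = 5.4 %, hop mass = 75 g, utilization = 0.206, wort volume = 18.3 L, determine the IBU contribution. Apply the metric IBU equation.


IBU = (α/100)·mass·U·1000 / V
IBU = (5.4/100)·75·0.206·1000 / 18.3

45.5902 IBU


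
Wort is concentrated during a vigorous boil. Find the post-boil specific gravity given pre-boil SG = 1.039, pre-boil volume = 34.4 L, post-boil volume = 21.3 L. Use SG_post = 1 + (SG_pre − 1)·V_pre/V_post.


pts_pre = (1.039 − 1)·1000 = 39.0000
pts_post = 39.0000·34.4/21.3 = 62.9859
SG_post = 1 + 62.9859/1000

1.0630


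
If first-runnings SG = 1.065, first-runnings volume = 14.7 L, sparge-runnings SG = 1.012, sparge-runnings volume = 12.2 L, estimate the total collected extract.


total = Σ (SG_i − 1)·1000·V_i
first = (1.065 − 1)·1000·14.7 = 955.5000
sparge = (1.012 − 1)·1000·12.2 = 146.4000
total = 955.5000 + 146.4000

1101.9000 gravity·L


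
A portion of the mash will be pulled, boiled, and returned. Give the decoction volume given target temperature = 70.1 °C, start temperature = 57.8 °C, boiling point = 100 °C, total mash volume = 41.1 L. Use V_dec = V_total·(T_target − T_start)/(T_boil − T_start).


V_dec = 41.1·(70.1 − 57.8)/(100 − 57.8)

11.9794 L


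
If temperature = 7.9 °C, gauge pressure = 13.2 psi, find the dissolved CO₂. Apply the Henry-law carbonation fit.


vols = (P + 14.695)·(0.01821 + 0.09011·e^(−0.04·T))
vols = (13.2 + 14.695)·(0.01821 + 0.09011·e^(−0.04·7.9))

2.3405 volumes


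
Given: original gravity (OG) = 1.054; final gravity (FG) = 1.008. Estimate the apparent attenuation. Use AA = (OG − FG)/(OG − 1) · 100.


AA = (1.054 − 1.008)/(1.054 − 1) · 100

85.1852 %


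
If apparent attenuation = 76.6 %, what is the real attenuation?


RA = AA · 0.8192
RA = 76.6 · 0.8192

62.7507 %


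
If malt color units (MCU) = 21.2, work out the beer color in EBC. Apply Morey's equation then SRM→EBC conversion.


SRM = 1.4922·MCU^0.6859;  EBC = SRM·1.97
SRM = 1.4922·21.2^0.6859 = 12.1216
EBC = 12.1216·1.97

23.8796 EBC


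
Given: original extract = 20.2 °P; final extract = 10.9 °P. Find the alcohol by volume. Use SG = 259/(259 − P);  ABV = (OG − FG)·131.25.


OG = 259/(259 − 20.2) = 1.0846
FG = 259/(259 − 10.9) = 1.0439
ABV = (1.0846 − 1.0439)·131.25

5.3361 % ABV


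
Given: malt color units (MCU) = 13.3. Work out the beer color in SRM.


SRM = 1.4922 · MCU^0.6859
SRM = 1.4922 · 13.3^0.6859

8.8039 SRM


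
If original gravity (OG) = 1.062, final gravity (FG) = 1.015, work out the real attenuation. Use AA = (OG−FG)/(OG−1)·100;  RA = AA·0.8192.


AA = (1.062 − 1.015)/(1.062 − 1)·100 = 75.8065
RA = 75.8065·0.8192

62.1006 %


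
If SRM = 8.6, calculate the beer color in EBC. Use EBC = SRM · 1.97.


EBC = 8.6 · 1.97

16.9420 EBC


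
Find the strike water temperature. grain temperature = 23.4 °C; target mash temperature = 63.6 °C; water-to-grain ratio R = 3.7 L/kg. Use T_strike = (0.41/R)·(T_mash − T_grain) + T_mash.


T_strike = (0.41/3.7)·(63.6 − 23.4) + 63.6

68.0546 °C


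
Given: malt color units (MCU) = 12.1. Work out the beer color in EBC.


SRM = 1.4922·MCU^0.6859;  EBC = SRM·1.97
SRM = 1.4922·12.1^0.6859 = 8.2511
EBC = 8.2511·1.97

16.2546 EBC


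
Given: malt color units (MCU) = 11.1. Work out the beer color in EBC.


SRM = 1.4922·MCU^0.6859;  EBC = SRM·1.97
SRM = 1.4922·11.1^0.6859 = 7.7770
EBC = 7.7770·1.97

15.3208 EBC


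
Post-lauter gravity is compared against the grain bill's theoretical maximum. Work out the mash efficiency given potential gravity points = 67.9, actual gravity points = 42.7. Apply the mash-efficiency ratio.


efficiency = actual / potential × 100
efficiency = 42.7 / 67.9 × 100

62.8866 %


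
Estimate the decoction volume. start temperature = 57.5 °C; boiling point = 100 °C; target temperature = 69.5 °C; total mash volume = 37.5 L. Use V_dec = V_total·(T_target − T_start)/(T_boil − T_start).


V_dec = 37.5·(69.5 − 57.5)/(100 − 57.5)

10.5882 L


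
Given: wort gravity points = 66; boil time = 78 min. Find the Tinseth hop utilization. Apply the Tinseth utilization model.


U = 1.65·0.000125^(GP/1000) · (1 − e^(−0.04·t))/4.15
bigness = 1.65·0.000125^(66/1000) = 0.9118
boil_factor = (1 − e^(−0.04·78))/4.15 = 0.2303
U = 0.9118 · 0.2303

0.2100


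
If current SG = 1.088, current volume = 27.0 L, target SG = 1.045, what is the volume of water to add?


V_water = V·((SG_curr − 1)/(SG_target − 1) − 1)
V_water = 27.0·((1.088 − 1)/(1.045 − 1) − 1)

25.8000 L


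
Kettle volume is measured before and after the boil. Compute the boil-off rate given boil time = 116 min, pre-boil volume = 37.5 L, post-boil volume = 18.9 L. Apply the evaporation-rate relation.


rate = (V_pre − V_post) / (t_min/60)
rate = (37.5 − 18.9) / (116/60)

9.6207 L/hr


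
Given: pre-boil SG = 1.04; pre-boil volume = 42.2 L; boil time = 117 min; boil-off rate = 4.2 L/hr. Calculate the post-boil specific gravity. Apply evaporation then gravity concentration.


V_post = V_pre − rate·(t/60);  SG_post = 1 + (SG_pre−1)·V_pre/V_post
V_post = 42.2 − 4.2·(117/60) = 34.0100
SG_post = 1 + (1.04 − 1)·42.2/34.0100

1.0496


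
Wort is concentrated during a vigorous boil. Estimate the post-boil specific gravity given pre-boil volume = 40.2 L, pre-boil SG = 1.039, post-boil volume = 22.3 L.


SG_post = 1 + (SG_pre − 1)·V_pre/V_post
pts_pre = (1.039 − 1)·1000 = 39.0000
pts_post = 39.0000·40.2/22.3 = 70.3049
SG_post = 1 + 70.3049/1000

1.0703


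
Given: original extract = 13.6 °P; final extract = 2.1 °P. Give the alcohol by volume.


SG = 259/(259 − P);  ABV = (OG − FG)·131.25
OG = 259/(259 − 13.6) = 1.0554
FG = 259/(259 − 2.1) = 1.0082
ABV = (1.0554 − 1.0082)·131.25

6.2010 % ABV


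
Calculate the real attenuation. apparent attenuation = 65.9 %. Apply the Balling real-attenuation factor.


RA = AA · 0.8192
RA = 65.9 · 0.8192

53.9853 %


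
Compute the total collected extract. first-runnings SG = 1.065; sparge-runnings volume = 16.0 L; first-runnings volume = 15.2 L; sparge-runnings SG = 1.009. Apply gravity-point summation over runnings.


total = Σ (SG_i − 1)·1000·V_i
first = (1.065 − 1)·1000·15.2 = 988.0000
sparge = (1.009 − 1)·1000·16.0 = 144.0000
total = 988.0000 + 144.0000

1132.0000 gravity·L


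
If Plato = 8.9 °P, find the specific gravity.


SG = 259/(259 − P)
SG = 259/(259 − 8.9)

1.0356


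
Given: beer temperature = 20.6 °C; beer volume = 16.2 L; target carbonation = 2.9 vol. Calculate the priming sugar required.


residual = 14.695·(0.01821 + 0.09011·e^(−0.04·T));  sugar = (target − residual)·4.0·V
residual = 14.695·(0.01821 + 0.09011·e^(−0.04·20.6)) = 0.8485
sugar = (2.9 − 0.8485)·4.0·16.2

132.9390 g


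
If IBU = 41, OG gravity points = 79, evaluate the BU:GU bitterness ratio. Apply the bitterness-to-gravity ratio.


BU:GU = IBU / OG_points
BU:GU = 41 / 79

0.5190


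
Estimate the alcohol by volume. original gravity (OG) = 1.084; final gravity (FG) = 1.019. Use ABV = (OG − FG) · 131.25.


ABV = (1.084 − 1.019) · 131.25

8.5313 % ABV


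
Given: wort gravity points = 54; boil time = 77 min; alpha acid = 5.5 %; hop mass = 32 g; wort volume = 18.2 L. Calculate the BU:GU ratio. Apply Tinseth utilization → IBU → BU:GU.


U = 1.65·0.000125^(GP/1000)·(1−e^(−0.04t))/4.15;  IBU = (α/100)·m·U·1000/V;  BU:GU = IBU/GP
U = 1.65·0.000125^(54/1000)·(1−e^(−0.04·77))/4.15 = 0.2335
IBU = (5.5/100)·32·0.2335·1000/18.2 = 22.5776
BU:GU = 22.5776/54

0.4181


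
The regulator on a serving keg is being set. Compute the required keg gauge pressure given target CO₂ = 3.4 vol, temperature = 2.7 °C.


psi = vols/(0.01821 + 0.09011·e^(−0.04·T)) − 14.695
psi = 3.4/(0.01821 + 0.09011·e^(−0.04·2.7)) − 14.695

19.6154 psi


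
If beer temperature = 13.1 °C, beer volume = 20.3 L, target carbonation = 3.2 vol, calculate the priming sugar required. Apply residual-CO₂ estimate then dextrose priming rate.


residual = 14.695·(0.01821 + 0.09011·e^(−0.04·T));  sugar = (target − residual)·4.0·V
residual = 14.695·(0.01821 + 0.09011·e^(−0.04·13.1)) = 1.0517
sugar = (3.2 − 1.0517)·4.0·20.3

174.4422 g


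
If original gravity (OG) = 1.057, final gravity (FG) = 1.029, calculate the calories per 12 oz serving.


ABW = (OG−FG)·131.25·0.79/FG;  °P = 259 − 259/SG (for OG→OE and FG→AE);  RE = 0.1808·OE + 0.8192·AE;  Cal = (6.9·ABW + 4·(RE−0.1))·FG·3.55
ABW = (1.057 − 1.029)·131.25·0.79/1.029 = 2.8214
OE = 259 − 259/1.057 = 13.9669 °P
AE = 259 − 259/1.029 = 7.2993 °P
RE = 0.1808·13.9669 + 0.8192·7.2993 = 8.5048 °P
Cal = (6.9·2.8214 + 4·(8.5048−0.1))·1.029·3.55

193.9246 kcal


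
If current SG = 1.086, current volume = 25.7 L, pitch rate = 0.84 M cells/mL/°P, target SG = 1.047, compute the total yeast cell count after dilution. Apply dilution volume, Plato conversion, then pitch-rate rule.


V_w = V·((SG_c−1)/(SG_t−1)−1);  °P = 259 − 259/SG_t;  cells = rate·(V+V_w)·°P
V_w = 25.7·((1.086−1)/(1.047−1)−1) = 21.3255
V_final = 25.7 + 21.3255 = 47.0255
°P = 259 − 259/1.047 = 11.6266
cells = 0.84·47.0255·11.6266

459.2656 billion cells


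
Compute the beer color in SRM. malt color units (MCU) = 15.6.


SRM = 1.4922 · MCU^0.6859
SRM = 1.4922 · 15.6^0.6859

9.8218 SRM


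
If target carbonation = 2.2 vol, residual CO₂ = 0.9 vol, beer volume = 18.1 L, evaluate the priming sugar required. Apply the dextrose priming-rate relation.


sugar = (target − residual)·4.0·V
sugar = (2.2 − 0.9)·4.0·18.1

94.1200 g


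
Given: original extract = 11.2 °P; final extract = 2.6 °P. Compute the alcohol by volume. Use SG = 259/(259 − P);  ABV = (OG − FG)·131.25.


OG = 259/(259 − 11.2) = 1.0452
FG = 259/(259 − 2.6) = 1.0101
ABV = (1.0452 − 1.0101)·131.25

4.6013 % ABV


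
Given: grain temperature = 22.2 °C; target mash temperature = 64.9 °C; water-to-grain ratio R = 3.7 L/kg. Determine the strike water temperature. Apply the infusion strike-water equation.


T_strike = (0.41/R)·(T_mash − T_grain) + T_mash
T_strike = (0.41/3.7)·(64.9 − 22.2) + 64.9

69.6316 °C


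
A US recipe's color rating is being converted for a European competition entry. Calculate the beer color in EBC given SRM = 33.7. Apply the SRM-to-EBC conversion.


EBC = SRM · 1.97
EBC = 33.7 · 1.97

66.3890 EBC


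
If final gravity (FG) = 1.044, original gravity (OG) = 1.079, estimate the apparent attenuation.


AA = (OG − FG)/(OG − 1) · 100
AA = (1.079 − 1.044)/(1.079 − 1) · 100

44.3038 %


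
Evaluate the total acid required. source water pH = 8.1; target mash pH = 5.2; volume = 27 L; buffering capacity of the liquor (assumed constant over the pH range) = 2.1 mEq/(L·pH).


acid = buffering capacity · (pH_source − pH_target) · V
acid = 2.1 · (8.1 − 5.2) · 27

164.4300 mEq


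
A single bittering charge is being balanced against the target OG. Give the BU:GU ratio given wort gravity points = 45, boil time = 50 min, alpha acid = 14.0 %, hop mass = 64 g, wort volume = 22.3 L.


U = 1.65·0.000125^(GP/1000)·(1−e^(−0.04t))/4.15;  IBU = (α/100)·m·U·1000/V;  BU:GU = IBU/GP
U = 1.65·0.000125^(45/1000)·(1−e^(−0.04·50))/4.15 = 0.2294
IBU = (14.0/100)·64·0.2294·1000/22.3 = 92.1823
BU:GU = 92.1823/45

2.0485


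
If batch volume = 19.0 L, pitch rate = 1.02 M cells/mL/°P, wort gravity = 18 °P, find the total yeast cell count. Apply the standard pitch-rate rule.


cells (billions) = rate · V_L · °P
cells = 1.02 · 19.0 · 18

348.8400 billion cells


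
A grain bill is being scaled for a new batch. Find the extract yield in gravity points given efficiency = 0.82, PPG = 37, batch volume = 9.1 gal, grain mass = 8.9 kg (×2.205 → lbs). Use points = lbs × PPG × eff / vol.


lbs = 8.9 × 2.205 = 19.6245
points = 19.6245 × 37 × 0.82 / 9.1

65.4294 points


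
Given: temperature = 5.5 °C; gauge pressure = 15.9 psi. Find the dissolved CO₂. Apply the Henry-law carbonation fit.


vols = (P + 14.695)·(0.01821 + 0.09011·e^(−0.04·T))
vols = (15.9 + 14.695)·(0.01821 + 0.09011·e^(−0.04·5.5))

2.7696 volumes


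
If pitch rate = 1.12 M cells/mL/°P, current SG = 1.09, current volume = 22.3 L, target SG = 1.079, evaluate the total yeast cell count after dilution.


V_w = V·((SG_c−1)/(SG_t−1)−1);  °P = 259 − 259/SG_t;  cells = rate·(V+V_w)·°P
V_w = 22.3·((1.09−1)/(1.079−1)−1) = 3.1051
V_final = 22.3 + 3.1051 = 25.4051
°P = 259 − 259/1.079 = 18.9629
cells = 1.12·25.4051·18.9629

539.5649 billion cells


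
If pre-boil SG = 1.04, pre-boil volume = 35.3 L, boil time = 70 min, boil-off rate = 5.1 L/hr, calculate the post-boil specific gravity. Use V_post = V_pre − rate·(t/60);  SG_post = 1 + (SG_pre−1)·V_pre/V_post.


V_post = 35.3 − 5.1·(70/60) = 29.3500
SG_post = 1 + (1.04 − 1)·35.3/29.3500

1.0481


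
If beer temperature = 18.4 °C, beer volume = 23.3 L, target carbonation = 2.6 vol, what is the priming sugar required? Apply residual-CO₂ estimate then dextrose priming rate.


residual = 14.695·(0.01821 + 0.09011·e^(−0.04·T));  sugar = (target − residual)·4.0·V
residual = 14.695·(0.01821 + 0.09011·e^(−0.04·18.4)) = 0.9019
sugar = (2.6 − 0.9019)·4.0·23.3

158.2623 g


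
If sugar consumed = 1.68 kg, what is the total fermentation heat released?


Q = m_sugar · 590 kJ/kg
Q = 1.68 · 590

991.2000 kJ


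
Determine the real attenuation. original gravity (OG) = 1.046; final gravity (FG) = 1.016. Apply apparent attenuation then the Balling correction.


AA = (OG−FG)/(OG−1)·100;  RA = AA·0.8192
AA = (1.046 − 1.016)/(1.046 − 1)·100 = 65.2174
RA = 65.2174·0.8192

53.4261 %


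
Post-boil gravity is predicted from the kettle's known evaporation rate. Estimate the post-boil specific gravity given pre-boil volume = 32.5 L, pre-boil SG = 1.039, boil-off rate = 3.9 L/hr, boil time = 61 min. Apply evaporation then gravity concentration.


V_post = V_pre − rate·(t/60);  SG_post = 1 + (SG_pre−1)·V_pre/V_post
V_post = 32.5 − 3.9·(61/60) = 28.5350
SG_post = 1 + (1.039 − 1)·32.5/28.5350

1.0444


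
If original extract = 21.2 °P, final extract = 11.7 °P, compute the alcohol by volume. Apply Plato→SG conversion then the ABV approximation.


SG = 259/(259 − P);  ABV = (OG − FG)·131.25
OG = 259/(259 − 21.2) = 1.0892
FG = 259/(259 − 11.7) = 1.0473
ABV = (1.0892 − 1.0473)·131.25

5.4914 % ABV


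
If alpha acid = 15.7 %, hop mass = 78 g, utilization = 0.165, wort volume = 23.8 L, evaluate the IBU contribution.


IBU = (α/100)·mass·U·1000 / V
IBU = (15.7/100)·78·0.165·1000 / 23.8

84.8987 IBU


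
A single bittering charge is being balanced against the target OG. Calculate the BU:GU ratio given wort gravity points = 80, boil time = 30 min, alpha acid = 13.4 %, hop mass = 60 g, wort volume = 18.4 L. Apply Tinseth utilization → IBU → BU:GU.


U = 1.65·0.000125^(GP/1000)·(1−e^(−0.04t))/4.15;  IBU = (α/100)·m·U·1000/V;  BU:GU = IBU/GP
U = 1.65·0.000125^(80/1000)·(1−e^(−0.04·30))/4.15 = 0.1354
IBU = (13.4/100)·60·0.1354·1000/18.4 = 59.1539
BU:GU = 59.1539/80

0.7394


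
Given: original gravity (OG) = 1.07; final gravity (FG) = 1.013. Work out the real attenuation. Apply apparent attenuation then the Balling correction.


AA = (OG−FG)/(OG−1)·100;  RA = AA·0.8192
AA = (1.07 − 1.013)/(1.07 − 1)·100 = 81.4286
RA = 81.4286·0.8192

66.7063 %


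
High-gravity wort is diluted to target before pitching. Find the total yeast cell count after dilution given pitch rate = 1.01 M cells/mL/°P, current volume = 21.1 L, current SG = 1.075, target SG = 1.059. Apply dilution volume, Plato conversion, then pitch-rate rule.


V_w = V·((SG_c−1)/(SG_t−1)−1);  °P = 259 − 259/SG_t;  cells = rate·(V+V_w)·°P
V_w = 21.1·((1.075−1)/(1.059−1)−1) = 5.7220
V_final = 21.1 + 5.7220 = 26.8220
°P = 259 − 259/1.059 = 14.4297
cells = 1.01·26.8220·14.4297

390.9029 billion cells


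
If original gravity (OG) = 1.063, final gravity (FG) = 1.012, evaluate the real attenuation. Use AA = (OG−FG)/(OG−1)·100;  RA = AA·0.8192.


AA = (1.063 − 1.012)/(1.063 − 1)·100 = 80.9524
RA = 80.9524·0.8192

66.3162 %


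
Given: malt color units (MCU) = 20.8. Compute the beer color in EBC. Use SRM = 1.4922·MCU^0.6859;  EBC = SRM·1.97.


SRM = 1.4922·20.8^0.6859 = 11.9643
EBC = 11.9643·1.97

23.5696 EBC


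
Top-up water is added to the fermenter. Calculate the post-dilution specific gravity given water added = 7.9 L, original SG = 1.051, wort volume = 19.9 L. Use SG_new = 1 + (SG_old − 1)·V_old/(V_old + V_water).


pts = (1.051 − 1)·1000·19.9/(19.9 + 7.9) = 36.5072
SG_new = 1 + 36.5072/1000

1.0365


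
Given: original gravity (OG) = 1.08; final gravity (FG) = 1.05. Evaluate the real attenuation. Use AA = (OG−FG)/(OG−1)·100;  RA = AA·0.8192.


AA = (1.08 − 1.05)/(1.08 − 1)·100 = 37.5000
RA = 37.5000·0.8192

30.7200 %


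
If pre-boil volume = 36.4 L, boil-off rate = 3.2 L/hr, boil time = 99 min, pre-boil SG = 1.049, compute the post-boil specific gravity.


V_post = V_pre − rate·(t/60);  SG_post = 1 + (SG_pre−1)·V_pre/V_post
V_post = 36.4 − 3.2·(99/60) = 31.1200
SG_post = 1 + (1.049 − 1)·36.4/31.1200

1.0573


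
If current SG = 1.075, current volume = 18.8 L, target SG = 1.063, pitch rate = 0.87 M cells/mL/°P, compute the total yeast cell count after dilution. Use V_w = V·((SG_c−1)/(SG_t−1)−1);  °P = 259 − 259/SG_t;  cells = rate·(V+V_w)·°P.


V_w = 18.8·((1.075−1)/(1.063−1)−1) = 3.5810
V_final = 18.8 + 3.5810 = 22.3810
°P = 259 − 259/1.063 = 15.3500
cells = 0.87·22.3810·15.3500

298.8855 billion cells


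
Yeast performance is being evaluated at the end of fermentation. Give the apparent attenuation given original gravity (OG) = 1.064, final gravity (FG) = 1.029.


AA = (OG − FG)/(OG − 1) · 100
AA = (1.064 − 1.029)/(1.064 − 1) · 100

54.6875 %


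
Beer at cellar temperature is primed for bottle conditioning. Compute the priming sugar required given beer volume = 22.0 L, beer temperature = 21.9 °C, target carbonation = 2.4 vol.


residual = 14.695·(0.01821 + 0.09011·e^(−0.04·T));  sugar = (target − residual)·4.0·V
residual = 14.695·(0.01821 + 0.09011·e^(−0.04·21.9)) = 0.8190
sugar = (2.4 − 0.8190)·4.0·22.0

139.1246 g


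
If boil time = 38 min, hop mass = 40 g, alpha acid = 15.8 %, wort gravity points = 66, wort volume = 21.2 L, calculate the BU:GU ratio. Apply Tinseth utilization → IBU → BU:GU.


U = 1.65·0.000125^(GP/1000)·(1−e^(−0.04t))/4.15;  IBU = (α/100)·m·U·1000/V;  BU:GU = IBU/GP
U = 1.65·0.000125^(66/1000)·(1−e^(−0.04·38))/4.15 = 0.1716
IBU = (15.8/100)·40·0.1716·1000/21.2 = 51.1711
BU:GU = 51.1711/66

0.7753


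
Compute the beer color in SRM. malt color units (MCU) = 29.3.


SRM = 1.4922 · MCU^0.6859
SRM = 1.4922 · 29.3^0.6859

15.1339 SRM


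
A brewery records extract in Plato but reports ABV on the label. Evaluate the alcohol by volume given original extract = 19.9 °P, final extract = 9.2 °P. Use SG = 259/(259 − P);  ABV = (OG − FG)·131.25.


OG = 259/(259 − 19.9) = 1.0832
FG = 259/(259 − 9.2) = 1.0368
ABV = (1.0832 − 1.0368)·131.25

6.0899 % ABV


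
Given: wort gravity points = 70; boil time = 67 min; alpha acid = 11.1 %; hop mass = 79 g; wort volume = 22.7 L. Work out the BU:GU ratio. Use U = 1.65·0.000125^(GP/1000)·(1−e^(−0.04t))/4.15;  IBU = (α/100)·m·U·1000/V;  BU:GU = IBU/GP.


U = 1.65·0.000125^(70/1000)·(1−e^(−0.04·67))/4.15 = 0.1974
IBU = (11.1/100)·79·0.1974·1000/22.7 = 76.2601
BU:GU = 76.2601/70

1.0894


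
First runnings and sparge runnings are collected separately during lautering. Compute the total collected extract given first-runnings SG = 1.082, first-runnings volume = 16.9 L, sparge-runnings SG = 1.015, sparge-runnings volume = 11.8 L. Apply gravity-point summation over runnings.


total = Σ (SG_i − 1)·1000·V_i
first = (1.082 − 1)·1000·16.9 = 1385.8000
sparge = (1.015 − 1)·1000·11.8 = 177.0000
total = 1385.8000 + 177.0000

1562.8000 gravity·L


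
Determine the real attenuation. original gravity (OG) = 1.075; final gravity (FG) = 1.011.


AA = (OG−FG)/(OG−1)·100;  RA = AA·0.8192
AA = (1.075 − 1.011)/(1.075 − 1)·100 = 85.3333
RA = 85.3333·0.8192

69.9051 %


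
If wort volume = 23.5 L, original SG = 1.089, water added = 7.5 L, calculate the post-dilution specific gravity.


SG_new = 1 + (SG_old − 1)·V_old/(V_old + V_water)
pts = (1.089 − 1)·1000·23.5/(23.5 + 7.5) = 67.4677
SG_new = 1 + 67.4677/1000

1.0675


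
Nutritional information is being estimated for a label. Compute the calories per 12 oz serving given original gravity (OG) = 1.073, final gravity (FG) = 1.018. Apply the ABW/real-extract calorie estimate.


ABW = (OG−FG)·131.25·0.79/FG;  °P = 259 − 259/SG (for OG→OE and FG→AE);  RE = 0.1808·OE + 0.8192·AE;  Cal = (6.9·ABW + 4·(RE−0.1))·FG·3.55
ABW = (1.073 − 1.018)·131.25·0.79/1.018 = 5.6020
OE = 259 − 259/1.073 = 17.6207 °P
AE = 259 − 259/1.018 = 4.5796 °P
RE = 0.1808·17.6207 + 0.8192·4.5796 = 6.9374 °P
Cal = (6.9·5.6020 + 4·(6.9374−0.1))·1.018·3.55

238.5291 kcal


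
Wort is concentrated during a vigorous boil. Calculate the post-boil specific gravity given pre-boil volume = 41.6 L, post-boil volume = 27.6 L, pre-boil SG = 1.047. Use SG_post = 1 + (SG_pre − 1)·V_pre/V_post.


pts_pre = (1.047 − 1)·1000 = 47.0000
pts_post = 47.0000·41.6/27.6 = 70.8406
SG_post = 1 + 70.8406/1000

1.0708


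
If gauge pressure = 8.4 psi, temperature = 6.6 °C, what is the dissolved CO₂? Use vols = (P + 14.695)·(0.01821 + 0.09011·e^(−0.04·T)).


vols = (8.4 + 14.695)·(0.01821 + 0.09011·e^(−0.04·6.6))

2.0188 volumes


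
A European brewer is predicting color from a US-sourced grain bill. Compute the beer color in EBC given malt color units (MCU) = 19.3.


SRM = 1.4922·MCU^0.6859;  EBC = SRM·1.97
SRM = 1.4922·19.3^0.6859 = 11.3656
EBC = 11.3656·1.97

22.3902 EBC


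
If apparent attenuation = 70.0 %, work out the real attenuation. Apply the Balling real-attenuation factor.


RA = AA · 0.8192
RA = 70.0 · 0.8192

57.3440 %


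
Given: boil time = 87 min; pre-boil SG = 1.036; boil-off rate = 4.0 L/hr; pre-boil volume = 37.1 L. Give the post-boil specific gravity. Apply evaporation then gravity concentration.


V_post = V_pre − rate·(t/60);  SG_post = 1 + (SG_pre−1)·V_pre/V_post
V_post = 37.1 − 4.0·(87/60) = 31.3000
SG_post = 1 + (1.036 − 1)·37.1/31.3000

1.0427


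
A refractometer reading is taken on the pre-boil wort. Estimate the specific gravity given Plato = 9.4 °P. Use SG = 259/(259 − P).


SG = 259/(259 − 9.4)

1.0377


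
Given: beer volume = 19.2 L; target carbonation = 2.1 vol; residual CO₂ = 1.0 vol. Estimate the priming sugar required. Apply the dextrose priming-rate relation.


sugar = (target − residual)·4.0·V
sugar = (2.1 − 1.0)·4.0·19.2

84.4800 g


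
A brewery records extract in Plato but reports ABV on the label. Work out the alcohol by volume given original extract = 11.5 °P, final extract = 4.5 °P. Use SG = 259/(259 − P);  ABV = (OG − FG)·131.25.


OG = 259/(259 − 11.5) = 1.0465
FG = 259/(259 − 4.5) = 1.0177
ABV = (1.0465 − 1.0177)·131.25

3.7778 % ABV


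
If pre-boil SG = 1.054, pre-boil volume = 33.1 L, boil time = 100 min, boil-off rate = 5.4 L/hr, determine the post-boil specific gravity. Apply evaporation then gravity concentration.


V_post = V_pre − rate·(t/60);  SG_post = 1 + (SG_pre−1)·V_pre/V_post
V_post = 33.1 − 5.4·(100/60) = 24.1000
SG_post = 1 + (1.054 − 1)·33.1/24.1000

1.0742


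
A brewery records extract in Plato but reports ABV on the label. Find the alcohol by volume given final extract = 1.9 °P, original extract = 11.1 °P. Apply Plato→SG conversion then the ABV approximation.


SG = 259/(259 − P);  ABV = (OG − FG)·131.25
OG = 259/(259 − 11.1) = 1.0448
FG = 259/(259 − 1.9) = 1.0074
ABV = (1.0448 − 1.0074)·131.25

4.9069 % ABV


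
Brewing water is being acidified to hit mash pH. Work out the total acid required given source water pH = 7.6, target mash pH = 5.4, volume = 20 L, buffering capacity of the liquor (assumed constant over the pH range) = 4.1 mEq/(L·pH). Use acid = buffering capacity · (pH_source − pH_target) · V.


acid = 4.1 · (7.6 − 5.4) · 20

180.4000 mEq


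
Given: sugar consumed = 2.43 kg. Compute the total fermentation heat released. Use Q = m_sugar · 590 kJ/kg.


Q = 2.43 · 590

1433.7000 kJ


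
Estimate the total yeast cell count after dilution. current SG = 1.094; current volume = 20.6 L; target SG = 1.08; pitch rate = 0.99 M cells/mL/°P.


V_w = V·((SG_c−1)/(SG_t−1)−1);  °P = 259 − 259/SG_t;  cells = rate·(V+V_w)·°P
V_w = 20.6·((1.094−1)/(1.08−1)−1) = 3.6050
V_final = 20.6 + 3.6050 = 24.2050
°P = 259 − 259/1.08 = 19.1852
cells = 0.99·24.2050·19.1852

459.7336 billion cells


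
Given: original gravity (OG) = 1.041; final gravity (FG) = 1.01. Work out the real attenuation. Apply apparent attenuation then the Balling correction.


AA = (OG−FG)/(OG−1)·100;  RA = AA·0.8192
AA = (1.041 − 1.01)/(1.041 − 1)·100 = 75.6098
RA = 75.6098·0.8192

61.9395 %


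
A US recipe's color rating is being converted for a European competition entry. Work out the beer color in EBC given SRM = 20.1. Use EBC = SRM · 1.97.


EBC = 20.1 · 1.97

39.5970 EBC


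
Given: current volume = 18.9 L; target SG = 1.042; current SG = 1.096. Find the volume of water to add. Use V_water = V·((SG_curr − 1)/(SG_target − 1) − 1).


V_water = 18.9·((1.096 − 1)/(1.042 − 1) − 1)

24.3000 L


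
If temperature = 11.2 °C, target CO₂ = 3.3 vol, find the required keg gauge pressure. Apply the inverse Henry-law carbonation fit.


psi = vols/(0.01821 + 0.09011·e^(−0.04·T)) − 14.695
psi = 3.3/(0.01821 + 0.09011·e^(−0.04·11.2)) − 14.695

28.8511 psi


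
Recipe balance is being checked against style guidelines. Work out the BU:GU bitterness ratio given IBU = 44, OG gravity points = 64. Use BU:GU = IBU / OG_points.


BU:GU = 44 / 64

0.6875


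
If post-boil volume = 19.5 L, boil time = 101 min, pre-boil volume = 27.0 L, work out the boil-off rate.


rate = (V_pre − V_post) / (t_min/60)
rate = (27.0 − 19.5) / (101/60)

4.4554 L/hr


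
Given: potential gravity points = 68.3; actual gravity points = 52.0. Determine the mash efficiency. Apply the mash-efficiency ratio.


efficiency = actual / potential × 100
efficiency = 52.0 / 68.3 × 100

76.1347 %


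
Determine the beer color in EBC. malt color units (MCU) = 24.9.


SRM = 1.4922·MCU^0.6859;  EBC = SRM·1.97
SRM = 1.4922·24.9^0.6859 = 13.5357
EBC = 13.5357·1.97

26.6653 EBC


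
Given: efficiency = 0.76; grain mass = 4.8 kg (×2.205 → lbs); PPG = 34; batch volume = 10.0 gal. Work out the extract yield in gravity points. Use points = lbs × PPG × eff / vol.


lbs = 4.8 × 2.205 = 10.5840
points = 10.5840 × 34 × 0.76 / 10.0

27.3491 points


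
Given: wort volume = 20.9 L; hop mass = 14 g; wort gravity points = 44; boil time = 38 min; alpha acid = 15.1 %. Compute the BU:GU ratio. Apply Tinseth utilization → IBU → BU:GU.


U = 1.65·0.000125^(GP/1000)·(1−e^(−0.04t))/4.15;  IBU = (α/100)·m·U·1000/V;  BU:GU = IBU/GP
U = 1.65·0.000125^(44/1000)·(1−e^(−0.04·38))/4.15 = 0.2092
IBU = (15.1/100)·14·0.2092·1000/20.9 = 21.1578
BU:GU = 21.1578/44

0.4809
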